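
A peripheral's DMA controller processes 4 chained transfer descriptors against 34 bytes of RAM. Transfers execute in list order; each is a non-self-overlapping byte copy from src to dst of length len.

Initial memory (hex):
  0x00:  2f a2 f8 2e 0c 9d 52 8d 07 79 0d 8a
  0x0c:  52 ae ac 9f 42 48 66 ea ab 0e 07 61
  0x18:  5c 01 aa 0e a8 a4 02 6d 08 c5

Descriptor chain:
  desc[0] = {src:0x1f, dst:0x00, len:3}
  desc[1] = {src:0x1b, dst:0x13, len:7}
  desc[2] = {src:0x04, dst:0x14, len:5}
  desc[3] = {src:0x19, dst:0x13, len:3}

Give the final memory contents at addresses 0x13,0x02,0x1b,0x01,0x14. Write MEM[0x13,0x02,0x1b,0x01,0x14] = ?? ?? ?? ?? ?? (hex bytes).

  after D0: wrote 3B at 0x00 = 6d08c5
  after D1: wrote 7B at 0x13 = 0ea8a4026d08c5
  after D2: wrote 5B at 0x14 = 0c9d528d07
  after D3: wrote 3B at 0x13 = c5aa0e
query mem[0x13]=0xc5, mem[0x02]=0xc5, mem[0x1b]=0x0e, mem[0x01]=0x08, mem[0x14]=0xaa

MEM[0x13,0x02,0x1b,0x01,0x14] = c5 c5 0e 08 aa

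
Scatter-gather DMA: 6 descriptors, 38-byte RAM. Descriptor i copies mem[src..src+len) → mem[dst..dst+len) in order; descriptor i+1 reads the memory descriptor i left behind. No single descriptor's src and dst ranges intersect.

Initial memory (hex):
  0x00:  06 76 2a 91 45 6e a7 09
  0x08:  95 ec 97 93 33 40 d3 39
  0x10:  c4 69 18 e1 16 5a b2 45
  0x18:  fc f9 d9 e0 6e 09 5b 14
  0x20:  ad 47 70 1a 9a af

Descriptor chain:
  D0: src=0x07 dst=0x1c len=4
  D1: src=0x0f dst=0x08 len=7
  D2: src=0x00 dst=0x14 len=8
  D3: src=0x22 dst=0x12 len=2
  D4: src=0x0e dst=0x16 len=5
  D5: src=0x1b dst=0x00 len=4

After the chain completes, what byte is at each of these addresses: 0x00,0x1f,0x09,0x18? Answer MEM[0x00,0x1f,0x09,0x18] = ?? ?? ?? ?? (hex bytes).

MEM[0x00,0x1f,0x09,0x18] = 09 97 c4 c4

D0: mem[0x1c..0x1f] <- [09 95 ec 97]
D1: mem[0x08..0x0e] <- [39 c4 69 18 e1 16 5a]
D2: mem[0x14..0x1b] <- [06 76 2a 91 45 6e a7 09]
D3: mem[0x12..0x13] <- [70 1a]
D4: mem[0x16..0x1a] <- [5a 39 c4 69 70]
D5: mem[0x00..0x03] <- [09 09 95 ec]
query mem[0x00]=0x09, mem[0x1f]=0x97, mem[0x09]=0xc4, mem[0x18]=0xc4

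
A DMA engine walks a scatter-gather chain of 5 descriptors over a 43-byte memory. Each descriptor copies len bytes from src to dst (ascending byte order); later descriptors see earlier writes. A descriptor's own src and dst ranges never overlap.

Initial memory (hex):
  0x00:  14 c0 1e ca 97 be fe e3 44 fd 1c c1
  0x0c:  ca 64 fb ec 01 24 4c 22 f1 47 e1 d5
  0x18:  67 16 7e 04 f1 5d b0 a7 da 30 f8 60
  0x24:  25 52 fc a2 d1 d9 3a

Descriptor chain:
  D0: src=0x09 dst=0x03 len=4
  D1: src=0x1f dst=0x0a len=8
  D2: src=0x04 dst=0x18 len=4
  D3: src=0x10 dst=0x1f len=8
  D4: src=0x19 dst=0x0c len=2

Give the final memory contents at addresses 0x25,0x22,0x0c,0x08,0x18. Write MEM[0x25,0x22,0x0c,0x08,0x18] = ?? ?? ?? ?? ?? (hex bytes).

#0 dst[0x03+4] := {0xfd,0x1c,0xc1,0xca}
#1 dst[0x0a+8] := {0xa7,0xda,0x30,0xf8,0x60,0x25,0x52,0xfc}
#2 dst[0x18+4] := {0x1c,0xc1,0xca,0xe3}
#3 dst[0x1f+8] := {0x52,0xfc,0x4c,0x22,0xf1,0x47,0xe1,0xd5}
#4 dst[0x0c+2] := {0xc1,0xca}
query mem[0x25]=0xe1, mem[0x22]=0x22, mem[0x0c]=0xc1, mem[0x08]=0x44, mem[0x18]=0x1c

MEM[0x25,0x22,0x0c,0x08,0x18] = e1 22 c1 44 1c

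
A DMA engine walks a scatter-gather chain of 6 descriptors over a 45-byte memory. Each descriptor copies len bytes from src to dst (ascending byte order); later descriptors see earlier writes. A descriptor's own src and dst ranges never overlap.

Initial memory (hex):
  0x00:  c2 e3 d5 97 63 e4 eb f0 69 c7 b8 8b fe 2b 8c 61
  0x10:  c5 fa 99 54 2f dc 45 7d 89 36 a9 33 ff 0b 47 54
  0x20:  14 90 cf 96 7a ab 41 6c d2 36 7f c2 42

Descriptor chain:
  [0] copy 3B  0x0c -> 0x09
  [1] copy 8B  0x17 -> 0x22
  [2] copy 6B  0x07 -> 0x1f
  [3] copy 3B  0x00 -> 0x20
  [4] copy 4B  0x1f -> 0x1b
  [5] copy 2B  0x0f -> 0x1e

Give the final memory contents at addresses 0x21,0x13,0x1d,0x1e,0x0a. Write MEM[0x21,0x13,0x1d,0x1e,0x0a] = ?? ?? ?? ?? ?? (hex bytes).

MEM[0x21,0x13,0x1d,0x1e,0x0a] = e3 54 e3 61 2b

#0 dst[0x09+3] := {0xfe,0x2b,0x8c}
#1 dst[0x22+8] := {0x7d,0x89,0x36,0xa9,0x33,0xff,0x0b,0x47}
#2 dst[0x1f+6] := {0xf0,0x69,0xfe,0x2b,0x8c,0xfe}
#3 dst[0x20+3] := {0xc2,0xe3,0xd5}
#4 dst[0x1b+4] := {0xf0,0xc2,0xe3,0xd5}
#5 dst[0x1e+2] := {0x61,0xc5}
query mem[0x21]=0xe3, mem[0x13]=0x54, mem[0x1d]=0xe3, mem[0x1e]=0x61, mem[0x0a]=0x2b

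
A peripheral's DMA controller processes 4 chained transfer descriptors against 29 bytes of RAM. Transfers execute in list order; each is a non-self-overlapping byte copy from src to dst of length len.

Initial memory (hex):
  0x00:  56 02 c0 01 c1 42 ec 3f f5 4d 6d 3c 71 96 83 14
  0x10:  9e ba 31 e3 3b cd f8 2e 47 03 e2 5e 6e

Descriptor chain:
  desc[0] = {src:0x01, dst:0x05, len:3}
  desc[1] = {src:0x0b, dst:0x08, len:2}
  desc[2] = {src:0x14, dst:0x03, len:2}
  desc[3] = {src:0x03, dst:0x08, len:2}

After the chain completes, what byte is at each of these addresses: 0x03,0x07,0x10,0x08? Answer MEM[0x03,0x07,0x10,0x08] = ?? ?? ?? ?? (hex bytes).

#0 dst[0x05+3] := {0x02,0xc0,0x01}
#1 dst[0x08+2] := {0x3c,0x71}
#2 dst[0x03+2] := {0x3b,0xcd}
#3 dst[0x08+2] := {0x3b,0xcd}
query mem[0x03]=0x3b, mem[0x07]=0x01, mem[0x10]=0x9e, mem[0x08]=0x3b

MEM[0x03,0x07,0x10,0x08] = 3b 01 9e 3b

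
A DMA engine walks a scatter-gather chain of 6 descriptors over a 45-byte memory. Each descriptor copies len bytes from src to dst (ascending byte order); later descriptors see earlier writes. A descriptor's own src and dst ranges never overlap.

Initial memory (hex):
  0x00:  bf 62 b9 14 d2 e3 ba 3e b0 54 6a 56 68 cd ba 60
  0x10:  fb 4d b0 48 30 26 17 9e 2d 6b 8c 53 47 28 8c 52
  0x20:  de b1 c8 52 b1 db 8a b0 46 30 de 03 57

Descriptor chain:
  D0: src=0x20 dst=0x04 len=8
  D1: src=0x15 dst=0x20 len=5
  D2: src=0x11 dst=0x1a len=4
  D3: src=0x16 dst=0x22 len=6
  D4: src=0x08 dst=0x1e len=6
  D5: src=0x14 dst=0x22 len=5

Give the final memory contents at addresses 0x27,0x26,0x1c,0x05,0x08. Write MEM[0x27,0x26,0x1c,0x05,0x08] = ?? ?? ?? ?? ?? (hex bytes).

MEM[0x27,0x26,0x1c,0x05,0x08] = b0 2d 48 b1 b1

D0: mem[0x04..0x0b] <- [de b1 c8 52 b1 db 8a b0]
D1: mem[0x20..0x24] <- [26 17 9e 2d 6b]
D2: mem[0x1a..0x1d] <- [4d b0 48 30]
D3: mem[0x22..0x27] <- [17 9e 2d 6b 4d b0]
D4: mem[0x1e..0x23] <- [b1 db 8a b0 68 cd]
D5: mem[0x22..0x26] <- [30 26 17 9e 2d]
query mem[0x27]=0xb0, mem[0x26]=0x2d, mem[0x1c]=0x48, mem[0x05]=0xb1, mem[0x08]=0xb1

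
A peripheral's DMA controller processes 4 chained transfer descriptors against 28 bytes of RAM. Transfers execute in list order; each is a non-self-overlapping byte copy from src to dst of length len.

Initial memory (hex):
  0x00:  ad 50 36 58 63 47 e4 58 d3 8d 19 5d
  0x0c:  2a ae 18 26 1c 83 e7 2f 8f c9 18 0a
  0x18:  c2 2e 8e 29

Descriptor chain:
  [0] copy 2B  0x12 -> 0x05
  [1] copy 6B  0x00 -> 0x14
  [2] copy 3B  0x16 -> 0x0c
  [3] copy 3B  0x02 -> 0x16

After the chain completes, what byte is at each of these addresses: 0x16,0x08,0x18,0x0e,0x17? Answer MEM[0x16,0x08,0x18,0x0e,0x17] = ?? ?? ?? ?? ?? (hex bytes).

  after D0: wrote 2B at 0x05 = e72f
  after D1: wrote 6B at 0x14 = ad50365863e7
  after D2: wrote 3B at 0x0c = 365863
  after D3: wrote 3B at 0x16 = 365863
query mem[0x16]=0x36, mem[0x08]=0xd3, mem[0x18]=0x63, mem[0x0e]=0x63, mem[0x17]=0x58

MEM[0x16,0x08,0x18,0x0e,0x17] = 36 d3 63 63 58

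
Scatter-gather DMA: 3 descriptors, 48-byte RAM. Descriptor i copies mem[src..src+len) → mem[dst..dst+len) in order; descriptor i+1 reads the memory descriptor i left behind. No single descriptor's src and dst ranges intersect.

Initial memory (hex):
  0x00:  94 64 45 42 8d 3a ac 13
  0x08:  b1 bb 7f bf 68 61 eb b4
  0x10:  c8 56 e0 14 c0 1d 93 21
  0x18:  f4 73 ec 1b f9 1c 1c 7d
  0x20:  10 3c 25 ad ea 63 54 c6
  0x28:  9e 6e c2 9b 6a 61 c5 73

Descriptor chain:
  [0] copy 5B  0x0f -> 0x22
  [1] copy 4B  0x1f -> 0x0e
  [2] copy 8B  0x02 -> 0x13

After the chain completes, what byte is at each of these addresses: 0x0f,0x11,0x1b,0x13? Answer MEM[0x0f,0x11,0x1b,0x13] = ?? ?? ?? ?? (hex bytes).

  after D0: wrote 5B at 0x22 = b4c856e014
  after D1: wrote 4B at 0x0e = 7d103cb4
  after D2: wrote 8B at 0x13 = 45428d3aac13b1bb
query mem[0x0f]=0x10, mem[0x11]=0xb4, mem[0x1b]=0x1b, mem[0x13]=0x45

MEM[0x0f,0x11,0x1b,0x13] = 10 b4 1b 45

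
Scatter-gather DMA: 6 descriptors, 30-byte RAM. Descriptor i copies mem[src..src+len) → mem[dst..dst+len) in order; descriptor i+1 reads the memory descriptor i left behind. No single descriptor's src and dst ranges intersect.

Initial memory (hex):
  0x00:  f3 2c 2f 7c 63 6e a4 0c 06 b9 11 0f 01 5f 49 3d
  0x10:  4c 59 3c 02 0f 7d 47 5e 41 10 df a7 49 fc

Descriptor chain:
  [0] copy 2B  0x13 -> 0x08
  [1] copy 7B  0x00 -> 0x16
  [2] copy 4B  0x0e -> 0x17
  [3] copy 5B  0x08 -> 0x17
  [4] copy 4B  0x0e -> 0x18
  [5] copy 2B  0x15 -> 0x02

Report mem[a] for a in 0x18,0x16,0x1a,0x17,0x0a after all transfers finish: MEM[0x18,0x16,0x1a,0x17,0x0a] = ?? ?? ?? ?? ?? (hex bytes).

MEM[0x18,0x16,0x1a,0x17,0x0a] = 49 f3 4c 02 11

#0 dst[0x08+2] := {0x02,0x0f}
#1 dst[0x16+7] := {0xf3,0x2c,0x2f,0x7c,0x63,0x6e,0xa4}
#2 dst[0x17+4] := {0x49,0x3d,0x4c,0x59}
#3 dst[0x17+5] := {0x02,0x0f,0x11,0x0f,0x01}
#4 dst[0x18+4] := {0x49,0x3d,0x4c,0x59}
#5 dst[0x02+2] := {0x7d,0xf3}
query mem[0x18]=0x49, mem[0x16]=0xf3, mem[0x1a]=0x4c, mem[0x17]=0x02, mem[0x0a]=0x11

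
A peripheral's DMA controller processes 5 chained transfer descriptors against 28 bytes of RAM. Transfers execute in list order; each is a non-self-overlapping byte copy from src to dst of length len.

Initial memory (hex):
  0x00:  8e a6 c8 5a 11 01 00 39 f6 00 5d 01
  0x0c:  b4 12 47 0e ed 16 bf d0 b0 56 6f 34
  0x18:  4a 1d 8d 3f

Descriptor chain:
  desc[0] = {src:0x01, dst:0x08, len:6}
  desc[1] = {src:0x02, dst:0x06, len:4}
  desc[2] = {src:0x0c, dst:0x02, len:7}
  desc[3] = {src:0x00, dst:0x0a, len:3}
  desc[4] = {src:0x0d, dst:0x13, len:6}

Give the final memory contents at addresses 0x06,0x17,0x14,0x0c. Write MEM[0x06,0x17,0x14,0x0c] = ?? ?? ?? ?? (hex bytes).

  after D0: wrote 6B at 0x08 = a6c85a110100
  after D1: wrote 4B at 0x06 = c85a1101
  after D2: wrote 7B at 0x02 = 0100470eed16bf
  after D3: wrote 3B at 0x0a = 8ea601
  after D4: wrote 6B at 0x13 = 00470eed16bf
query mem[0x06]=0xed, mem[0x17]=0x16, mem[0x14]=0x47, mem[0x0c]=0x01

MEM[0x06,0x17,0x14,0x0c] = ed 16 47 01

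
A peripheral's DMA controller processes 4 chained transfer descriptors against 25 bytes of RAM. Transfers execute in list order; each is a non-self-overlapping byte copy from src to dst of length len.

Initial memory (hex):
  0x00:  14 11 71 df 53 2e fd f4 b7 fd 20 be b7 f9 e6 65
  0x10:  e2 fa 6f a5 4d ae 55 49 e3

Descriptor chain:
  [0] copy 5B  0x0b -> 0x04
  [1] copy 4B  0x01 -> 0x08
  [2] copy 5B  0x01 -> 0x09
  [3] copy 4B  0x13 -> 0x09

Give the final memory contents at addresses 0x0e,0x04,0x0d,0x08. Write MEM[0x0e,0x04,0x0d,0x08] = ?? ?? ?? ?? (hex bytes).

D0: mem[0x04..0x08] <- [be b7 f9 e6 65]
D1: mem[0x08..0x0b] <- [11 71 df be]
D2: mem[0x09..0x0d] <- [11 71 df be b7]
D3: mem[0x09..0x0c] <- [a5 4d ae 55]
query mem[0x0e]=0xe6, mem[0x04]=0xbe, mem[0x0d]=0xb7, mem[0x08]=0x11

MEM[0x0e,0x04,0x0d,0x08] = e6 be b7 11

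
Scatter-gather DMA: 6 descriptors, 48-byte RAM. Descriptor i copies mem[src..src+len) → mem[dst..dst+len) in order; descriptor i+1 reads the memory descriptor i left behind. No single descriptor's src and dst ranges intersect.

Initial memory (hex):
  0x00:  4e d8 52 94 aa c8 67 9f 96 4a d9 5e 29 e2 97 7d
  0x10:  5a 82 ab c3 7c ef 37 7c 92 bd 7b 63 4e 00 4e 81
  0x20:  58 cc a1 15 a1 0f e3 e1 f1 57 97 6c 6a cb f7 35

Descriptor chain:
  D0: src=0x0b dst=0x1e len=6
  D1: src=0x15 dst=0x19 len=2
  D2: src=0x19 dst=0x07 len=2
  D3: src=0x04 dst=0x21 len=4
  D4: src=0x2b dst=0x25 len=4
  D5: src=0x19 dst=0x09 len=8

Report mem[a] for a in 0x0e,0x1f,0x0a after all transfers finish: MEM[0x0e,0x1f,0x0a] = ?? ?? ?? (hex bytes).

MEM[0x0e,0x1f,0x0a] = 5e 29 37

  after D0: wrote 6B at 0x1e = 5e29e2977d5a
  after D1: wrote 2B at 0x19 = ef37
  after D2: wrote 2B at 0x07 = ef37
  after D3: wrote 4B at 0x21 = aac867ef
  after D4: wrote 4B at 0x25 = 6c6acbf7
  after D5: wrote 8B at 0x09 = ef37634e005e29e2
query mem[0x0e]=0x5e, mem[0x1f]=0x29, mem[0x0a]=0x37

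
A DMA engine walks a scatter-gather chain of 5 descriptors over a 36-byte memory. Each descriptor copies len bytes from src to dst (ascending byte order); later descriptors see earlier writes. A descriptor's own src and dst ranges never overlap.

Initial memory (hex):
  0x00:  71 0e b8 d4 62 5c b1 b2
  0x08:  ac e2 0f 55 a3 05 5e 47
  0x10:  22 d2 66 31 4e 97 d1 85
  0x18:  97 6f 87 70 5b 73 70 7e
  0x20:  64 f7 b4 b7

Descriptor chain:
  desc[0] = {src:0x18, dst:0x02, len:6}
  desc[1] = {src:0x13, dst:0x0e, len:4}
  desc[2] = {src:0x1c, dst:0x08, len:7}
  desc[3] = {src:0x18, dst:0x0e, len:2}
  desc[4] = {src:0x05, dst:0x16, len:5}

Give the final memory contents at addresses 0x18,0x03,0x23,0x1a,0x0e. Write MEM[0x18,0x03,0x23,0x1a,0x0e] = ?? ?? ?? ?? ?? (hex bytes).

MEM[0x18,0x03,0x23,0x1a,0x0e] = 73 6f b7 73 97

D0: mem[0x02..0x07] <- [97 6f 87 70 5b 73]
D1: mem[0x0e..0x11] <- [31 4e 97 d1]
D2: mem[0x08..0x0e] <- [5b 73 70 7e 64 f7 b4]
D3: mem[0x0e..0x0f] <- [97 6f]
D4: mem[0x16..0x1a] <- [70 5b 73 5b 73]
query mem[0x18]=0x73, mem[0x03]=0x6f, mem[0x23]=0xb7, mem[0x1a]=0x73, mem[0x0e]=0x97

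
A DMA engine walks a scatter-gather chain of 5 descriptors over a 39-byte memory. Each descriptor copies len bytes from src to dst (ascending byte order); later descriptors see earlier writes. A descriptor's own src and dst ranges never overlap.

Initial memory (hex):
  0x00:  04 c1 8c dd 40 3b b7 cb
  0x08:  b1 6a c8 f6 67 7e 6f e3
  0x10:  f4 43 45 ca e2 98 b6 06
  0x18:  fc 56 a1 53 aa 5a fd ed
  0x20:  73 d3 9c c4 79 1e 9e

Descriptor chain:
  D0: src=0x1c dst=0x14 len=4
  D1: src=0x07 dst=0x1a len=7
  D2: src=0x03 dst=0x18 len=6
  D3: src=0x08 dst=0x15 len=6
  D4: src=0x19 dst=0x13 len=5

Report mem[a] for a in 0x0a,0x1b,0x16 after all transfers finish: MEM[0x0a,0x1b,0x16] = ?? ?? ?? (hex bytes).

MEM[0x0a,0x1b,0x16] = c8 b7 cb

[0] 0x1c->0x14 len=4 : aa 5a fd ed
[1] 0x07->0x1a len=7 : cb b1 6a c8 f6 67 7e
[2] 0x03->0x18 len=6 : dd 40 3b b7 cb b1
[3] 0x08->0x15 len=6 : b1 6a c8 f6 67 7e
[4] 0x19->0x13 len=5 : 67 7e b7 cb b1
query mem[0x0a]=0xc8, mem[0x1b]=0xb7, mem[0x16]=0xcb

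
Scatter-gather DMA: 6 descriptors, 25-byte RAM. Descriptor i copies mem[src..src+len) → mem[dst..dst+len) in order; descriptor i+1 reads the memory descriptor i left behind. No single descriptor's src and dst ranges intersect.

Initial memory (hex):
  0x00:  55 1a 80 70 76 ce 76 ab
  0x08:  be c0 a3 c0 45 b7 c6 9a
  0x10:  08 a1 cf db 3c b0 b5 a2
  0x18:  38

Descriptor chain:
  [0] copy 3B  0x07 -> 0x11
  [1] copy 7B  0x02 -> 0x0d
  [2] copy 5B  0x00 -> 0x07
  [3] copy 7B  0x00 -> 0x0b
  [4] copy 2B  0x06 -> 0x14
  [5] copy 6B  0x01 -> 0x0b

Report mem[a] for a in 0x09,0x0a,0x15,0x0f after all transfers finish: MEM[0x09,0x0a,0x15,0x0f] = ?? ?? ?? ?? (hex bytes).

MEM[0x09,0x0a,0x15,0x0f] = 80 70 55 ce

[0] 0x07->0x11 len=3 : ab be c0
[1] 0x02->0x0d len=7 : 80 70 76 ce 76 ab be
[2] 0x00->0x07 len=5 : 55 1a 80 70 76
[3] 0x00->0x0b len=7 : 55 1a 80 70 76 ce 76
[4] 0x06->0x14 len=2 : 76 55
[5] 0x01->0x0b len=6 : 1a 80 70 76 ce 76
query mem[0x09]=0x80, mem[0x0a]=0x70, mem[0x15]=0x55, mem[0x0f]=0xce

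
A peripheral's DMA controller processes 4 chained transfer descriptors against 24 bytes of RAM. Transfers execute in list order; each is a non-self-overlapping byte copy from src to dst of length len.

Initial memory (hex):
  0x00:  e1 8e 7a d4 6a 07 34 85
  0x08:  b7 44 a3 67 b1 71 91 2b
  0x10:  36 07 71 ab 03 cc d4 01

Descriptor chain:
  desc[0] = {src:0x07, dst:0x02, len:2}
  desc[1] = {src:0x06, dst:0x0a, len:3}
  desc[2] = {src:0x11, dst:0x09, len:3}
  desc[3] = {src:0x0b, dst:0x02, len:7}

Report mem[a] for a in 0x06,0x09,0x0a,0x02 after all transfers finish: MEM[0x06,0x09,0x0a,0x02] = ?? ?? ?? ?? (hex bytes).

MEM[0x06,0x09,0x0a,0x02] = 2b 07 71 ab

  after D0: wrote 2B at 0x02 = 85b7
  after D1: wrote 3B at 0x0a = 3485b7
  after D2: wrote 3B at 0x09 = 0771ab
  after D3: wrote 7B at 0x02 = abb771912b3607
query mem[0x06]=0x2b, mem[0x09]=0x07, mem[0x0a]=0x71, mem[0x02]=0xab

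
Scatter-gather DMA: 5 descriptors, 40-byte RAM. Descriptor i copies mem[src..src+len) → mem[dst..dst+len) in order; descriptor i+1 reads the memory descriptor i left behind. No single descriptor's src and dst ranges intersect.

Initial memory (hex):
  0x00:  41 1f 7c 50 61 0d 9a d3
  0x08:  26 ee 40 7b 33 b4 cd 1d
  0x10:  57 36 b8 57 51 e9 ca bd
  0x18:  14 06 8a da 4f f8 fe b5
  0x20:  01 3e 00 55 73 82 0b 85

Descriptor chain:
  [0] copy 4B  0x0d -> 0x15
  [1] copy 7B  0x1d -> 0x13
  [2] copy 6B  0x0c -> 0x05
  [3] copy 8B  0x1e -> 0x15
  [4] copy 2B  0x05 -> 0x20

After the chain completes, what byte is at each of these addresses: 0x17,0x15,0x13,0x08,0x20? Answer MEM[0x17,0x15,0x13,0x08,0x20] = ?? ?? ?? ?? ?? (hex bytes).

MEM[0x17,0x15,0x13,0x08,0x20] = 01 fe f8 1d 33

[0] 0x0d->0x15 len=4 : b4 cd 1d 57
[1] 0x1d->0x13 len=7 : f8 fe b5 01 3e 00 55
[2] 0x0c->0x05 len=6 : 33 b4 cd 1d 57 36
[3] 0x1e->0x15 len=8 : fe b5 01 3e 00 55 73 82
[4] 0x05->0x20 len=2 : 33 b4
query mem[0x17]=0x01, mem[0x15]=0xfe, mem[0x13]=0xf8, mem[0x08]=0x1d, mem[0x20]=0x33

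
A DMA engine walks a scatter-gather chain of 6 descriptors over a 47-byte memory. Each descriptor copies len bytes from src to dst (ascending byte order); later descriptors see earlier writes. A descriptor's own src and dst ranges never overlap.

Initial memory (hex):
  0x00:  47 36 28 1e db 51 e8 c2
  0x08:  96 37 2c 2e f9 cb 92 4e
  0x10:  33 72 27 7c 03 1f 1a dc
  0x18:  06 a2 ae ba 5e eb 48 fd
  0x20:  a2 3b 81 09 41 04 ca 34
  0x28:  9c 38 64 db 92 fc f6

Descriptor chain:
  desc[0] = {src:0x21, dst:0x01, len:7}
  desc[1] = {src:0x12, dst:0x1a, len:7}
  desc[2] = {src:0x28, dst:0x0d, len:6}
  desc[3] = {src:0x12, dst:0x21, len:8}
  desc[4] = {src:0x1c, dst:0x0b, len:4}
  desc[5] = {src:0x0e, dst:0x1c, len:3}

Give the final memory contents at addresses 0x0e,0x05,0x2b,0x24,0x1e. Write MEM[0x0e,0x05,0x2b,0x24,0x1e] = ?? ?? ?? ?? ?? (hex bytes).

[0] 0x21->0x01 len=7 : 3b 81 09 41 04 ca 34
[1] 0x12->0x1a len=7 : 27 7c 03 1f 1a dc 06
[2] 0x28->0x0d len=6 : 9c 38 64 db 92 fc
[3] 0x12->0x21 len=8 : fc 7c 03 1f 1a dc 06 a2
[4] 0x1c->0x0b len=4 : 03 1f 1a dc
[5] 0x0e->0x1c len=3 : dc 64 db
query mem[0x0e]=0xdc, mem[0x05]=0x04, mem[0x2b]=0xdb, mem[0x24]=0x1f, mem[0x1e]=0xdb

MEM[0x0e,0x05,0x2b,0x24,0x1e] = dc 04 db 1f db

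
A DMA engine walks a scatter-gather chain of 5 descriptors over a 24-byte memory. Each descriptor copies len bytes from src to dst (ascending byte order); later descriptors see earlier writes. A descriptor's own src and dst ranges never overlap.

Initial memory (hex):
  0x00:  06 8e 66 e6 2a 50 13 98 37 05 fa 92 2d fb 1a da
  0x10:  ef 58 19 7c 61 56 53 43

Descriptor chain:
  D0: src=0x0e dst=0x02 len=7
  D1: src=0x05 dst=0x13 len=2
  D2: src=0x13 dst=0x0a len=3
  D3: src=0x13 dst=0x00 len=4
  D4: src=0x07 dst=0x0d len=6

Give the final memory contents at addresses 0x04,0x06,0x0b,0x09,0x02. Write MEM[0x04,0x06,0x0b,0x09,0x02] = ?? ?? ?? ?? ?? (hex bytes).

MEM[0x04,0x06,0x0b,0x09,0x02] = ef 19 19 05 56

D0: mem[0x02..0x08] <- [1a da ef 58 19 7c 61]
D1: mem[0x13..0x14] <- [58 19]
D2: mem[0x0a..0x0c] <- [58 19 56]
D3: mem[0x00..0x03] <- [58 19 56 53]
D4: mem[0x0d..0x12] <- [7c 61 05 58 19 56]
query mem[0x04]=0xef, mem[0x06]=0x19, mem[0x0b]=0x19, mem[0x09]=0x05, mem[0x02]=0x56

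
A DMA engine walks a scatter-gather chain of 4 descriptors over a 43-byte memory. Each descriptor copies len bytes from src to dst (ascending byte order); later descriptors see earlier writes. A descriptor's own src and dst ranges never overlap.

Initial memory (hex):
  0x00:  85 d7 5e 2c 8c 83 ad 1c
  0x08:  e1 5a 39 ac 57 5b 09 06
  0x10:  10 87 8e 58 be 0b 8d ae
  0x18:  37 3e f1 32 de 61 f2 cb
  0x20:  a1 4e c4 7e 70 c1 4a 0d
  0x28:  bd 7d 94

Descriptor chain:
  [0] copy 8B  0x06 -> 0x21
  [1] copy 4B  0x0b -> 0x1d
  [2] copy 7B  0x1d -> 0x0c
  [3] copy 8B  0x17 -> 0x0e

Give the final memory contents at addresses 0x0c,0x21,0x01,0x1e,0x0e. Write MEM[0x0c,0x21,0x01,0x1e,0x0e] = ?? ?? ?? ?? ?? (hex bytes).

MEM[0x0c,0x21,0x01,0x1e,0x0e] = ac ad d7 57 ae

#0 dst[0x21+8] := {0xad,0x1c,0xe1,0x5a,0x39,0xac,0x57,0x5b}
#1 dst[0x1d+4] := {0xac,0x57,0x5b,0x09}
#2 dst[0x0c+7] := {0xac,0x57,0x5b,0x09,0xad,0x1c,0xe1}
#3 dst[0x0e+8] := {0xae,0x37,0x3e,0xf1,0x32,0xde,0xac,0x57}
query mem[0x0c]=0xac, mem[0x21]=0xad, mem[0x01]=0xd7, mem[0x1e]=0x57, mem[0x0e]=0xae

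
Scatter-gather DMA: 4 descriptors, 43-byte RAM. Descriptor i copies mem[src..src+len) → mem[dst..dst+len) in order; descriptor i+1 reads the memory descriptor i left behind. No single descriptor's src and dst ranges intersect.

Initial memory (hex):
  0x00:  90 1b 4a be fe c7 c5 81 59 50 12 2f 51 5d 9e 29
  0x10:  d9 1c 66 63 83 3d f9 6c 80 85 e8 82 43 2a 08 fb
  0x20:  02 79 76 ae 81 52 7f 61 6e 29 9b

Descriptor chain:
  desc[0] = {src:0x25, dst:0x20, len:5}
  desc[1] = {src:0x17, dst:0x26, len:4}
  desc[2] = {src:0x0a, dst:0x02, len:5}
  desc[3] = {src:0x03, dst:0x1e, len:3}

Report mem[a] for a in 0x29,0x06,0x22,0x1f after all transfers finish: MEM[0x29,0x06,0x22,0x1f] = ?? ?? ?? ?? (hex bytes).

#0 dst[0x20+5] := {0x52,0x7f,0x61,0x6e,0x29}
#1 dst[0x26+4] := {0x6c,0x80,0x85,0xe8}
#2 dst[0x02+5] := {0x12,0x2f,0x51,0x5d,0x9e}
#3 dst[0x1e+3] := {0x2f,0x51,0x5d}
query mem[0x29]=0xe8, mem[0x06]=0x9e, mem[0x22]=0x61, mem[0x1f]=0x51

MEM[0x29,0x06,0x22,0x1f] = e8 9e 61 51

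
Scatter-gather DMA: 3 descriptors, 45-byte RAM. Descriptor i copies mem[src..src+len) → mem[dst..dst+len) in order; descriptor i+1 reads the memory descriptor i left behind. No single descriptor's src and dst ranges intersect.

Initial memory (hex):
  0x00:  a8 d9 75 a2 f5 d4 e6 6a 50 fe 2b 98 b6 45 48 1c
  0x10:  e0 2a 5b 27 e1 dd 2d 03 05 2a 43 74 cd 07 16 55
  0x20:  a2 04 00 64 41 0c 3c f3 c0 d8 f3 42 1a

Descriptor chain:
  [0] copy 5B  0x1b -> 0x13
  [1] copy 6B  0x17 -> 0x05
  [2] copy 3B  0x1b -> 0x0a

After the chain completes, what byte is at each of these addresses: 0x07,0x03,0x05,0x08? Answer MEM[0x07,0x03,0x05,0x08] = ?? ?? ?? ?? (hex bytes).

#0 dst[0x13+5] := {0x74,0xcd,0x07,0x16,0x55}
#1 dst[0x05+6] := {0x55,0x05,0x2a,0x43,0x74,0xcd}
#2 dst[0x0a+3] := {0x74,0xcd,0x07}
query mem[0x07]=0x2a, mem[0x03]=0xa2, mem[0x05]=0x55, mem[0x08]=0x43

MEM[0x07,0x03,0x05,0x08] = 2a a2 55 43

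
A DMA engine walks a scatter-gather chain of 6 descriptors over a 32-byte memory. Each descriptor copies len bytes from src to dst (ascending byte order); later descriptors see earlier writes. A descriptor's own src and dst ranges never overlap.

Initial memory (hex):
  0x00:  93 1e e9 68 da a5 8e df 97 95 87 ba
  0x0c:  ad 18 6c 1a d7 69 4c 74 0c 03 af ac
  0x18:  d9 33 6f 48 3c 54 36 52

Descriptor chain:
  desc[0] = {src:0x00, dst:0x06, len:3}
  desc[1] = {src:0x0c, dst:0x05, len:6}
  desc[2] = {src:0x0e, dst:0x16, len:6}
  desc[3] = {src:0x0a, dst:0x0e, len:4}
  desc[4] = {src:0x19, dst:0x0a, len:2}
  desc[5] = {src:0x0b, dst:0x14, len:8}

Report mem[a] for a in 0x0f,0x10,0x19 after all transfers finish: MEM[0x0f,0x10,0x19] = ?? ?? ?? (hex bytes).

MEM[0x0f,0x10,0x19] = ba ad ad

  after D0: wrote 3B at 0x06 = 931ee9
  after D1: wrote 6B at 0x05 = ad186c1ad769
  after D2: wrote 6B at 0x16 = 6c1ad7694c74
  after D3: wrote 4B at 0x0e = 69baad18
  after D4: wrote 2B at 0x0a = 694c
  after D5: wrote 8B at 0x14 = 4cad1869baad184c
query mem[0x0f]=0xba, mem[0x10]=0xad, mem[0x19]=0xad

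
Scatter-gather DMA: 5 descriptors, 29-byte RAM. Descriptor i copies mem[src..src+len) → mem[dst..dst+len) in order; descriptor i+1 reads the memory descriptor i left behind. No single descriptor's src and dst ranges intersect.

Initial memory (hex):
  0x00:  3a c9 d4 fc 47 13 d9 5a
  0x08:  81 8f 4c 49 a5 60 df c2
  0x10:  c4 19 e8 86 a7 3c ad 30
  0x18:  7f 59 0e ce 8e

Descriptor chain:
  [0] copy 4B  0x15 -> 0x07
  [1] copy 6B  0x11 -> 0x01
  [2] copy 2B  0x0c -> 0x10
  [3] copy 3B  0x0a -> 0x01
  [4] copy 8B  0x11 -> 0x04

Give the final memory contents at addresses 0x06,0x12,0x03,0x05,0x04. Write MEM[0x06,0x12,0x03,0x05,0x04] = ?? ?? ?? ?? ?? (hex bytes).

MEM[0x06,0x12,0x03,0x05,0x04] = 86 e8 a5 e8 60

[0] 0x15->0x07 len=4 : 3c ad 30 7f
[1] 0x11->0x01 len=6 : 19 e8 86 a7 3c ad
[2] 0x0c->0x10 len=2 : a5 60
[3] 0x0a->0x01 len=3 : 7f 49 a5
[4] 0x11->0x04 len=8 : 60 e8 86 a7 3c ad 30 7f
query mem[0x06]=0x86, mem[0x12]=0xe8, mem[0x03]=0xa5, mem[0x05]=0xe8, mem[0x04]=0x60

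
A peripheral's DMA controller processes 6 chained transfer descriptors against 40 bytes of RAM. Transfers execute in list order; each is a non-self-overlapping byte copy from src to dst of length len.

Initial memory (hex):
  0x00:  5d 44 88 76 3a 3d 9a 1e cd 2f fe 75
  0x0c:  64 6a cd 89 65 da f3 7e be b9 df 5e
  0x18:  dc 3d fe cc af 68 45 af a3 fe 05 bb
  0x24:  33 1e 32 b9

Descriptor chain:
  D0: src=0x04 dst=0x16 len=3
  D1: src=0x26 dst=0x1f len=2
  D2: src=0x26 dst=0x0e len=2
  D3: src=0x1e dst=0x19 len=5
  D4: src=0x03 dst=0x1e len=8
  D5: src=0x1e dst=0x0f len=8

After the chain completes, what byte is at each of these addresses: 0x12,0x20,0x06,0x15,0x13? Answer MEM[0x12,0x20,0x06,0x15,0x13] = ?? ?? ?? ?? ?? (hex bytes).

MEM[0x12,0x20,0x06,0x15,0x13] = 9a 3d 9a 2f 1e

[0] 0x04->0x16 len=3 : 3a 3d 9a
[1] 0x26->0x1f len=2 : 32 b9
[2] 0x26->0x0e len=2 : 32 b9
[3] 0x1e->0x19 len=5 : 45 32 b9 fe 05
[4] 0x03->0x1e len=8 : 76 3a 3d 9a 1e cd 2f fe
[5] 0x1e->0x0f len=8 : 76 3a 3d 9a 1e cd 2f fe
query mem[0x12]=0x9a, mem[0x20]=0x3d, mem[0x06]=0x9a, mem[0x15]=0x2f, mem[0x13]=0x1e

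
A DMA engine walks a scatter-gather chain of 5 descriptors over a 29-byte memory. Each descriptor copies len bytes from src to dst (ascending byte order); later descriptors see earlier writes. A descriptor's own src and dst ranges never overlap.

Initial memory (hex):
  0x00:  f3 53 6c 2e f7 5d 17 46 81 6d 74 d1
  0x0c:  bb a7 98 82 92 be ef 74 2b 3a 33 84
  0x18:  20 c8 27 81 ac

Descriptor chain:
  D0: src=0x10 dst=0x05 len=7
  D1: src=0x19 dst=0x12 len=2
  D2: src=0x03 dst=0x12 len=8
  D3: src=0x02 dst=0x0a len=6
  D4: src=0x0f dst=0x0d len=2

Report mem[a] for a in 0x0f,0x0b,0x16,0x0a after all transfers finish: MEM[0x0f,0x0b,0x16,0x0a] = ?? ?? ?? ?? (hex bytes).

MEM[0x0f,0x0b,0x16,0x0a] = ef 2e ef 6c

  after D0: wrote 7B at 0x05 = 92beef742b3a33
  after D1: wrote 2B at 0x12 = c827
  after D2: wrote 8B at 0x12 = 2ef792beef742b3a
  after D3: wrote 6B at 0x0a = 6c2ef792beef
  after D4: wrote 2B at 0x0d = ef92
query mem[0x0f]=0xef, mem[0x0b]=0x2e, mem[0x16]=0xef, mem[0x0a]=0x6c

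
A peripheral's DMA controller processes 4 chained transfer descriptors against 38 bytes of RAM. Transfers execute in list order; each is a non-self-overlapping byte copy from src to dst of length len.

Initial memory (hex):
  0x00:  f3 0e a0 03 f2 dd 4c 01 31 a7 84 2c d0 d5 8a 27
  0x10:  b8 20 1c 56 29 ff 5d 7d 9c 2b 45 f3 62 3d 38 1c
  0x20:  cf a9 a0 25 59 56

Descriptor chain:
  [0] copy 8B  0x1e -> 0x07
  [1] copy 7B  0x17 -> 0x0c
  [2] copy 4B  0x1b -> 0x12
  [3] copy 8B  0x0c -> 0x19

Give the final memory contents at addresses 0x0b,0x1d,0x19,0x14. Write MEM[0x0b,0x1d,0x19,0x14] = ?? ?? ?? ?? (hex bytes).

MEM[0x0b,0x1d,0x19,0x14] = a0 f3 7d 3d

  after D0: wrote 8B at 0x07 = 381ccfa9a0255956
  after D1: wrote 7B at 0x0c = 7d9c2b45f3623d
  after D2: wrote 4B at 0x12 = f3623d38
  after D3: wrote 8B at 0x19 = 7d9c2b45f362f362
query mem[0x0b]=0xa0, mem[0x1d]=0xf3, mem[0x19]=0x7d, mem[0x14]=0x3d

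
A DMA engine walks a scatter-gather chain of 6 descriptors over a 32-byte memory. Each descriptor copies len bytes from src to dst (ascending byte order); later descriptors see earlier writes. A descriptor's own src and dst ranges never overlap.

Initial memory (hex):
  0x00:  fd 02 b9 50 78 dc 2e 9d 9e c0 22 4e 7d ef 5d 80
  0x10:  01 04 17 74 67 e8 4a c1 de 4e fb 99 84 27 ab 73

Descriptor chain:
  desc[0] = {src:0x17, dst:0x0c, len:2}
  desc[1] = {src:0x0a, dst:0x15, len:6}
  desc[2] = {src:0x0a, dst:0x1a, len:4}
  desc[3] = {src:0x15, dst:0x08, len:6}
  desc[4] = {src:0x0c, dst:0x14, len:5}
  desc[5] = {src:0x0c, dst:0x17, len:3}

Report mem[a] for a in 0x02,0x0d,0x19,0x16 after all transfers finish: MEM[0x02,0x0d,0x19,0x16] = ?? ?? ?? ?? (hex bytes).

[0] 0x17->0x0c len=2 : c1 de
[1] 0x0a->0x15 len=6 : 22 4e c1 de 5d 80
[2] 0x0a->0x1a len=4 : 22 4e c1 de
[3] 0x15->0x08 len=6 : 22 4e c1 de 5d 22
[4] 0x0c->0x14 len=5 : 5d 22 5d 80 01
[5] 0x0c->0x17 len=3 : 5d 22 5d
query mem[0x02]=0xb9, mem[0x0d]=0x22, mem[0x19]=0x5d, mem[0x16]=0x5d

MEM[0x02,0x0d,0x19,0x16] = b9 22 5d 5d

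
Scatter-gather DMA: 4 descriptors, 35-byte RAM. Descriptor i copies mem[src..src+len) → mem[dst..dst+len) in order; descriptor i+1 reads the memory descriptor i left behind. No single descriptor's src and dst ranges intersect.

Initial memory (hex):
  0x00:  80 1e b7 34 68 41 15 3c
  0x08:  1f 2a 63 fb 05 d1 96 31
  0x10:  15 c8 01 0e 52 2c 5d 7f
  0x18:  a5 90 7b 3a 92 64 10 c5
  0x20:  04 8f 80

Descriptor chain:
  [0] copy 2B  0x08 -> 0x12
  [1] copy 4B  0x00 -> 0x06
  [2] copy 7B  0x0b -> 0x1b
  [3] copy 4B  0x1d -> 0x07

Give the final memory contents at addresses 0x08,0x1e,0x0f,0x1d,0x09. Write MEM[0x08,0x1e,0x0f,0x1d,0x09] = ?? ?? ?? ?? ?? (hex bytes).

  after D0: wrote 2B at 0x12 = 1f2a
  after D1: wrote 4B at 0x06 = 801eb734
  after D2: wrote 7B at 0x1b = fb05d1963115c8
  after D3: wrote 4B at 0x07 = d1963115
query mem[0x08]=0x96, mem[0x1e]=0x96, mem[0x0f]=0x31, mem[0x1d]=0xd1, mem[0x09]=0x31

MEM[0x08,0x1e,0x0f,0x1d,0x09] = 96 96 31 d1 31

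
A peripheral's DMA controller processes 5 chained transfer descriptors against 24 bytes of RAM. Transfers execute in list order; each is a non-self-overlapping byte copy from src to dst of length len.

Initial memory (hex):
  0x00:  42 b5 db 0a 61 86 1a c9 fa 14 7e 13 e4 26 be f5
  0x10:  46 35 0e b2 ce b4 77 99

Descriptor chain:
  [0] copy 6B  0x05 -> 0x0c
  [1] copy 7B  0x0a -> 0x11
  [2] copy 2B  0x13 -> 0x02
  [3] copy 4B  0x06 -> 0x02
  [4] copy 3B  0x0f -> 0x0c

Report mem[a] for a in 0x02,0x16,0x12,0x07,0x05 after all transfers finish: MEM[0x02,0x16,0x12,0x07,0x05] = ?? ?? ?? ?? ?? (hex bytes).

MEM[0x02,0x16,0x12,0x07,0x05] = 1a fa 13 c9 14

  after D0: wrote 6B at 0x0c = 861ac9fa147e
  after D1: wrote 7B at 0x11 = 7e13861ac9fa14
  after D2: wrote 2B at 0x02 = 861a
  after D3: wrote 4B at 0x02 = 1ac9fa14
  after D4: wrote 3B at 0x0c = fa147e
query mem[0x02]=0x1a, mem[0x16]=0xfa, mem[0x12]=0x13, mem[0x07]=0xc9, mem[0x05]=0x14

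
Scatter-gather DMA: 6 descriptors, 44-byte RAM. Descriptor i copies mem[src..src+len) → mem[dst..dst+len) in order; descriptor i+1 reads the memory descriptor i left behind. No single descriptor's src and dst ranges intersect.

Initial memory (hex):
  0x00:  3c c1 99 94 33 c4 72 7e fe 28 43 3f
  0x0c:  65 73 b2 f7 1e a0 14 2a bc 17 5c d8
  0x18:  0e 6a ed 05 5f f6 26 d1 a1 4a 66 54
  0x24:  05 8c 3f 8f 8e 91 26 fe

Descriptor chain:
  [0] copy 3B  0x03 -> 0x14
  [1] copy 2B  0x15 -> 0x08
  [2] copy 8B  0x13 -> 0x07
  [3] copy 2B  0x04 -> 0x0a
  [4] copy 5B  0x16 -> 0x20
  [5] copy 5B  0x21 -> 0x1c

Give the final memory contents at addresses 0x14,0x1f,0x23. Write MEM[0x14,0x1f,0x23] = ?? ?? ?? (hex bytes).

[0] 0x03->0x14 len=3 : 94 33 c4
[1] 0x15->0x08 len=2 : 33 c4
[2] 0x13->0x07 len=8 : 2a 94 33 c4 d8 0e 6a ed
[3] 0x04->0x0a len=2 : 33 c4
[4] 0x16->0x20 len=5 : c4 d8 0e 6a ed
[5] 0x21->0x1c len=5 : d8 0e 6a ed 8c
query mem[0x14]=0x94, mem[0x1f]=0xed, mem[0x23]=0x6a

MEM[0x14,0x1f,0x23] = 94 ed 6a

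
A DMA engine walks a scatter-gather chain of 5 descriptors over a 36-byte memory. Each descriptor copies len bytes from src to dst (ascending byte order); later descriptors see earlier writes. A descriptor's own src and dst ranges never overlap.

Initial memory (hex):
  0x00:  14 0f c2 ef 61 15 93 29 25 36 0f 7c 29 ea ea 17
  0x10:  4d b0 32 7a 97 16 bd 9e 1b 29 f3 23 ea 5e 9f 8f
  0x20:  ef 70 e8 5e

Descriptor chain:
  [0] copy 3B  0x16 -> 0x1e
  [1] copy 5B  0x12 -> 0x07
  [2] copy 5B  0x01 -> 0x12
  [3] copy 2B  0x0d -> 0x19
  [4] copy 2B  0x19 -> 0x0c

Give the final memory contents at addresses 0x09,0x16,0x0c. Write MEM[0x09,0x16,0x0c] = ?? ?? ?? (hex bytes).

#0 dst[0x1e+3] := {0xbd,0x9e,0x1b}
#1 dst[0x07+5] := {0x32,0x7a,0x97,0x16,0xbd}
#2 dst[0x12+5] := {0x0f,0xc2,0xef,0x61,0x15}
#3 dst[0x19+2] := {0xea,0xea}
#4 dst[0x0c+2] := {0xea,0xea}
query mem[0x09]=0x97, mem[0x16]=0x15, mem[0x0c]=0xea

MEM[0x09,0x16,0x0c] = 97 15 ea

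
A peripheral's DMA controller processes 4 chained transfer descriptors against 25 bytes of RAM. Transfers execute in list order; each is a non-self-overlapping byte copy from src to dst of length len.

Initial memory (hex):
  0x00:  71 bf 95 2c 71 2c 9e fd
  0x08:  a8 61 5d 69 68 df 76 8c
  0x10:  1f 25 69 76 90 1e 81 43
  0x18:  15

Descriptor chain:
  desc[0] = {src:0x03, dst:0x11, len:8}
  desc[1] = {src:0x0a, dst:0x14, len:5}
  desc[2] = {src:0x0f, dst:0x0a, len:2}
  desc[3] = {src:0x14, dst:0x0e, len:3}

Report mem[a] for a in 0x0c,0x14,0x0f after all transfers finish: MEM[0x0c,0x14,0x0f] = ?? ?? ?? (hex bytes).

D0: mem[0x11..0x18] <- [2c 71 2c 9e fd a8 61 5d]
D1: mem[0x14..0x18] <- [5d 69 68 df 76]
D2: mem[0x0a..0x0b] <- [8c 1f]
D3: mem[0x0e..0x10] <- [5d 69 68]
query mem[0x0c]=0x68, mem[0x14]=0x5d, mem[0x0f]=0x69

MEM[0x0c,0x14,0x0f] = 68 5d 69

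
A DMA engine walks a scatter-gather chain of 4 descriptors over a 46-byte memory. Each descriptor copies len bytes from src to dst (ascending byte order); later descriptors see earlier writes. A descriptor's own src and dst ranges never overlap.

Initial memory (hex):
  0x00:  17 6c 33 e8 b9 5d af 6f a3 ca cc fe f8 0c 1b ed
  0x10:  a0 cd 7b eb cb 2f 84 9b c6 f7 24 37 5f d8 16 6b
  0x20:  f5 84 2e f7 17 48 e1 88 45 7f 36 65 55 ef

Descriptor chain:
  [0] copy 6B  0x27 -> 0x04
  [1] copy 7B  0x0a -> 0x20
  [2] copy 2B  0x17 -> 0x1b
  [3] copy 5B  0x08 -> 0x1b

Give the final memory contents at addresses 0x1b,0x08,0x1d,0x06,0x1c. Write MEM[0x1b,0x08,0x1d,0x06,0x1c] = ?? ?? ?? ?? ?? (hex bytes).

MEM[0x1b,0x08,0x1d,0x06,0x1c] = 65 65 cc 7f 55

#0 dst[0x04+6] := {0x88,0x45,0x7f,0x36,0x65,0x55}
#1 dst[0x20+7] := {0xcc,0xfe,0xf8,0x0c,0x1b,0xed,0xa0}
#2 dst[0x1b+2] := {0x9b,0xc6}
#3 dst[0x1b+5] := {0x65,0x55,0xcc,0xfe,0xf8}
query mem[0x1b]=0x65, mem[0x08]=0x65, mem[0x1d]=0xcc, mem[0x06]=0x7f, mem[0x1c]=0x55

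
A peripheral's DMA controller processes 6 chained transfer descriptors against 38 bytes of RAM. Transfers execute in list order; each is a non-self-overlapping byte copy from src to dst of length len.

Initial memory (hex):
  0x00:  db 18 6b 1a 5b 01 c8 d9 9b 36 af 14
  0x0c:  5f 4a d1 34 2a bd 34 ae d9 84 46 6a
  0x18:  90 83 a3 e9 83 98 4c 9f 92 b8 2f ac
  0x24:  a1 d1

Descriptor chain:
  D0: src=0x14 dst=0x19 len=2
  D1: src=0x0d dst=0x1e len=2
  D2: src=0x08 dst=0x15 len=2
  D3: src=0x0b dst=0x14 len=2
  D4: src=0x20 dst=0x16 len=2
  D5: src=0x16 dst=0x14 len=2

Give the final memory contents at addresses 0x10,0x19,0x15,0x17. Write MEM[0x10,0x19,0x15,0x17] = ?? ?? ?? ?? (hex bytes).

D0: mem[0x19..0x1a] <- [d9 84]
D1: mem[0x1e..0x1f] <- [4a d1]
D2: mem[0x15..0x16] <- [9b 36]
D3: mem[0x14..0x15] <- [14 5f]
D4: mem[0x16..0x17] <- [92 b8]
D5: mem[0x14..0x15] <- [92 b8]
query mem[0x10]=0x2a, mem[0x19]=0xd9, mem[0x15]=0xb8, mem[0x17]=0xb8

MEM[0x10,0x19,0x15,0x17] = 2a d9 b8 b8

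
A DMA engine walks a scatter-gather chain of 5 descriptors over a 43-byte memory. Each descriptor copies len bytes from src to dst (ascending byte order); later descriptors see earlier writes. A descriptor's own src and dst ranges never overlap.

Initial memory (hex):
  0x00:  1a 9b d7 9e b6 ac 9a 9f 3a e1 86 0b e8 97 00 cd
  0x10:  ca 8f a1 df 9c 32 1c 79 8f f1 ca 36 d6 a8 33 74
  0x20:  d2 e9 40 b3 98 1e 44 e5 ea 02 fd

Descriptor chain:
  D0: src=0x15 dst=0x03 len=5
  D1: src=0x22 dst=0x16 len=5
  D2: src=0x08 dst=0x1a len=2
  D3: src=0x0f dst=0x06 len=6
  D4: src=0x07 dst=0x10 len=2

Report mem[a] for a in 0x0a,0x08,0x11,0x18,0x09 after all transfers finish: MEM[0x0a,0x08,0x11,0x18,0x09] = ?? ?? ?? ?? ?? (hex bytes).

MEM[0x0a,0x08,0x11,0x18,0x09] = df 8f 8f 98 a1

[0] 0x15->0x03 len=5 : 32 1c 79 8f f1
[1] 0x22->0x16 len=5 : 40 b3 98 1e 44
[2] 0x08->0x1a len=2 : 3a e1
[3] 0x0f->0x06 len=6 : cd ca 8f a1 df 9c
[4] 0x07->0x10 len=2 : ca 8f
query mem[0x0a]=0xdf, mem[0x08]=0x8f, mem[0x11]=0x8f, mem[0x18]=0x98, mem[0x09]=0xa1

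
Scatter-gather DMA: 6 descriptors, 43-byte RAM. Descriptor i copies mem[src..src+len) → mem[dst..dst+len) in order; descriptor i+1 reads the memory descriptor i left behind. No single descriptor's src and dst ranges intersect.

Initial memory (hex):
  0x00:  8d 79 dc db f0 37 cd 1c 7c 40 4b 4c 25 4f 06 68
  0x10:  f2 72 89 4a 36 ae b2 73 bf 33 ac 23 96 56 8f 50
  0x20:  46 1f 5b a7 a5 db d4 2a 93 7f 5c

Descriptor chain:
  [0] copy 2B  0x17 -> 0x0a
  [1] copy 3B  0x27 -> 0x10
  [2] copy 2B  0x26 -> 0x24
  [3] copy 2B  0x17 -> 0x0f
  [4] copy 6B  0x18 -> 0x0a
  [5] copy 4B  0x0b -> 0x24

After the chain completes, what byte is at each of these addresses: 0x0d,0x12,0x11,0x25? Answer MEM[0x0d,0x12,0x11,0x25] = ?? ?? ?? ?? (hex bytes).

D0: mem[0x0a..0x0b] <- [73 bf]
D1: mem[0x10..0x12] <- [2a 93 7f]
D2: mem[0x24..0x25] <- [d4 2a]
D3: mem[0x0f..0x10] <- [73 bf]
D4: mem[0x0a..0x0f] <- [bf 33 ac 23 96 56]
D5: mem[0x24..0x27] <- [33 ac 23 96]
query mem[0x0d]=0x23, mem[0x12]=0x7f, mem[0x11]=0x93, mem[0x25]=0xac

MEM[0x0d,0x12,0x11,0x25] = 23 7f 93 ac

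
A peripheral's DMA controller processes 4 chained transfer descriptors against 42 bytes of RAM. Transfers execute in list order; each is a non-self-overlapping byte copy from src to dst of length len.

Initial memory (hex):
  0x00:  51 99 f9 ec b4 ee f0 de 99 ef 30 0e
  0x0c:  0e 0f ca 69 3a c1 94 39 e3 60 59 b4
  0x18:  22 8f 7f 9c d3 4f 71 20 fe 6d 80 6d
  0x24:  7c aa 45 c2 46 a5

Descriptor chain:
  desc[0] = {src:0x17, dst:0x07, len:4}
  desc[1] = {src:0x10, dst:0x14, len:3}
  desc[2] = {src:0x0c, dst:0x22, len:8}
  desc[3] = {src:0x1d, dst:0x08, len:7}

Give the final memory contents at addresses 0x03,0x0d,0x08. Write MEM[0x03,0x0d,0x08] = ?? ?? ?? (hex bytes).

MEM[0x03,0x0d,0x08] = ec 0e 4f

#0 dst[0x07+4] := {0xb4,0x22,0x8f,0x7f}
#1 dst[0x14+3] := {0x3a,0xc1,0x94}
#2 dst[0x22+8] := {0x0e,0x0f,0xca,0x69,0x3a,0xc1,0x94,0x39}
#3 dst[0x08+7] := {0x4f,0x71,0x20,0xfe,0x6d,0x0e,0x0f}
query mem[0x03]=0xec, mem[0x0d]=0x0e, mem[0x08]=0x4f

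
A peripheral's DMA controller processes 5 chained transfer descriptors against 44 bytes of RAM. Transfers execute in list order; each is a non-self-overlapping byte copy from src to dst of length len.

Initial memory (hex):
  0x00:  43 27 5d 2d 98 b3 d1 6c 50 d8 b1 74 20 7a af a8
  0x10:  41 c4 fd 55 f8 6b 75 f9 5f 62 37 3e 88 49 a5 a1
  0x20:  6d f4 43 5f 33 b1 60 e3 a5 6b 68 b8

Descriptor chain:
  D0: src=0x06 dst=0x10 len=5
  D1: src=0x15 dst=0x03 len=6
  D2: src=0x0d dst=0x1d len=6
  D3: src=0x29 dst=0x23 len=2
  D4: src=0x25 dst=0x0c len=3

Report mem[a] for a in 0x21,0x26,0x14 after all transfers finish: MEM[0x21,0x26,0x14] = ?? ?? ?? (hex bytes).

D0: mem[0x10..0x14] <- [d1 6c 50 d8 b1]
D1: mem[0x03..0x08] <- [6b 75 f9 5f 62 37]
D2: mem[0x1d..0x22] <- [7a af a8 d1 6c 50]
D3: mem[0x23..0x24] <- [6b 68]
D4: mem[0x0c..0x0e] <- [b1 60 e3]
query mem[0x21]=0x6c, mem[0x26]=0x60, mem[0x14]=0xb1

MEM[0x21,0x26,0x14] = 6c 60 b1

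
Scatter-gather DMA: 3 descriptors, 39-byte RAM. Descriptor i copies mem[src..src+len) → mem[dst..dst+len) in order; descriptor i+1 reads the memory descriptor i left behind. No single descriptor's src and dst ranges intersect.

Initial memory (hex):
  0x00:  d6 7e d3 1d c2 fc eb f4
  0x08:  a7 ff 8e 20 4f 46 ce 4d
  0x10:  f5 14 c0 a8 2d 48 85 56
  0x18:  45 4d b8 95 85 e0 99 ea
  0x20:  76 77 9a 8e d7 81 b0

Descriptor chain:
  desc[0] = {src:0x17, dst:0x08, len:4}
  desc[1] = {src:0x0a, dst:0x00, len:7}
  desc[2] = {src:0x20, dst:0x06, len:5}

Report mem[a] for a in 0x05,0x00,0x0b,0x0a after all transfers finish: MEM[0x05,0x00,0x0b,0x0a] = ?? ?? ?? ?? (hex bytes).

MEM[0x05,0x00,0x0b,0x0a] = 4d 4d b8 d7

#0 dst[0x08+4] := {0x56,0x45,0x4d,0xb8}
#1 dst[0x00+7] := {0x4d,0xb8,0x4f,0x46,0xce,0x4d,0xf5}
#2 dst[0x06+5] := {0x76,0x77,0x9a,0x8e,0xd7}
query mem[0x05]=0x4d, mem[0x00]=0x4d, mem[0x0b]=0xb8, mem[0x0a]=0xd7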